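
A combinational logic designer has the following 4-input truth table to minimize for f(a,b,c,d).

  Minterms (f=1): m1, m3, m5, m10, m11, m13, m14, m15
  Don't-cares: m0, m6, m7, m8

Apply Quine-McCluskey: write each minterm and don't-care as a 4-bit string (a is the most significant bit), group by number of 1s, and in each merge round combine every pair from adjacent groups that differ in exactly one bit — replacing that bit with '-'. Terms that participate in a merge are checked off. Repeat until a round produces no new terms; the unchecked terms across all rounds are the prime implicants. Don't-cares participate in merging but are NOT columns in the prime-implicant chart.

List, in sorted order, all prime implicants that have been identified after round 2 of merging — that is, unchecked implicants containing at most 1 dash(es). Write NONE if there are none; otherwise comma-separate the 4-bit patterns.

Round 0: 0000✓ 0001✓ 0011✓ 0101✓ 0110✓ 0111✓ 1000✓ 1010✓ 1011✓ 1101✓ 1110✓ 1111✓
Round 1: -000 -011✓ -101✓ -110✓ -111✓ 0-01✓ 0-11✓ 00-1✓ 000- 01-1✓ 011-✓ 1-10✓ 1-11✓ 10-0 101-✓ 11-1✓ 111-✓
Round 2: --11 -1-1 -11- 0--1 1-1-
PIs = {--11, -000, -1-1, -11-, 0--1, 000-, 1-1-, 10-0}

-000, 000-, 10-0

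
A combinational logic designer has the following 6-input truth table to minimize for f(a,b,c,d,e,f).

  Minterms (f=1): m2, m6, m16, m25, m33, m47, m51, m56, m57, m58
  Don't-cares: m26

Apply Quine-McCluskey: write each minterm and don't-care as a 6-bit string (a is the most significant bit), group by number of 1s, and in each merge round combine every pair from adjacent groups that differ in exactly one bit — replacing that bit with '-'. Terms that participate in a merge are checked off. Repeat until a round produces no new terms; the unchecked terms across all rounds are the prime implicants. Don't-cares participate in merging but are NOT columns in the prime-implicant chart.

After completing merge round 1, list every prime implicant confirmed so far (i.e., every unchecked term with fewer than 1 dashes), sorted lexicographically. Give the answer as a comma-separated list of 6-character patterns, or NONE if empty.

010000, 100001, 101111, 110011

Round 0: 000010✓ 000110✓ 010000 011001✓ 011010✓ 100001 101111 110011 111000✓ 111001✓ 111010✓
Round 1: -11001 -11010 000-10 1110-0 11100-
PIs = {-11001, -11010, 000-10, 010000, 100001, 101111, 110011, 1110-0, 11100-}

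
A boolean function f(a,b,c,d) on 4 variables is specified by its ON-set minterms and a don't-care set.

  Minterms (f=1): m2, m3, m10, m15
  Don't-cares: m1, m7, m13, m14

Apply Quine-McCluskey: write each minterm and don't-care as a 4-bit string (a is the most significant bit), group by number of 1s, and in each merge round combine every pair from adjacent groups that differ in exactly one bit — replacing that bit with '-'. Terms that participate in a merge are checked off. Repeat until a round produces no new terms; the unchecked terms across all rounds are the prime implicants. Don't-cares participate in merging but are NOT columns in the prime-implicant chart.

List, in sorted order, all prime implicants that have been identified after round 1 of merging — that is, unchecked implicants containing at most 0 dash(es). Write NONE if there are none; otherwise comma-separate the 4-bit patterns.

NONE

Round 0: 0001✓ 0010✓ 0011✓ 0111✓ 1010✓ 1101✓ 1110✓ 1111✓
Round 1: -010 -111 0-11 00-1 001- 1-10 11-1 111-
PIs = {-010, -111, 0-11, 00-1, 001-, 1-10, 11-1, 111-}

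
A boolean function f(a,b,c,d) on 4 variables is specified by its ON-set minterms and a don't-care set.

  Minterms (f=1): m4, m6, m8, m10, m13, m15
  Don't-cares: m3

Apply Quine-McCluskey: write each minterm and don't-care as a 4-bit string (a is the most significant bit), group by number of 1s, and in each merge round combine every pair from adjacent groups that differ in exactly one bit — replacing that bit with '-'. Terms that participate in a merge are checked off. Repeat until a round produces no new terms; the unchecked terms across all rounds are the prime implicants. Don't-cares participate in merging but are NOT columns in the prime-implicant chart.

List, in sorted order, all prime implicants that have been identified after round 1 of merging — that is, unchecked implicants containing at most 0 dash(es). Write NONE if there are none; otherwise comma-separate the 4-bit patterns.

size-2^0 implicants → 0011  0100(✓)  0110(✓)  1000(✓)  1010(✓)  1101(✓)  1111(✓)
size-2^1 implicants → 01-0  10-0  11-1
Unchecked terms (primes): 0011, 01-0, 10-0, 11-1

0011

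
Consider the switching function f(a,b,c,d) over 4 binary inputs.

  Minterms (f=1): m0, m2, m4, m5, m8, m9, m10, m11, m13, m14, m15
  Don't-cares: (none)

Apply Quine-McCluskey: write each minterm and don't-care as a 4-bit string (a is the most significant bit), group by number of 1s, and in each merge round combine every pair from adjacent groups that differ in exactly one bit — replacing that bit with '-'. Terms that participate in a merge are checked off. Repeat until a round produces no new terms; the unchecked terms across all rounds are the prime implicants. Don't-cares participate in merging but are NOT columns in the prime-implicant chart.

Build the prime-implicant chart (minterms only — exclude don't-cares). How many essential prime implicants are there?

[col 0] 0000*, 0010*, 0100*, 0101*, 1000*, 1001*, 1010*, 1011*, 1101*, 1110*, 1111*
[col 1] -000*, -010*, -101, 0-00, 00-0*, 010-, 1-01*, 1-10*, 1-11*, 10-0*, 10-1*, 100-*, 101-*, 11-1*, 111-*
[col 2] -0-0, 1--1, 1-1-, 10--
Prime implicants: -0-0, -101, 0-00, 010-, 1--1, 1-1-, 10--
PI chart (minterm → PIs covering it):
  0 | -0-0,0-00
  2 | -0-0  (sole → essential)
  4 | 0-00,010-
  5 | -101,010-
  8 | -0-0,10--
  9 | 1--1,10--
  10 | -0-0,1-1-,10--
  11 | 1--1,1-1-,10--
  13 | -101,1--1
  14 | 1-1-  (sole → essential)
  15 | 1--1,1-1-
Essential prime implicants: -0-0, 1-1-

2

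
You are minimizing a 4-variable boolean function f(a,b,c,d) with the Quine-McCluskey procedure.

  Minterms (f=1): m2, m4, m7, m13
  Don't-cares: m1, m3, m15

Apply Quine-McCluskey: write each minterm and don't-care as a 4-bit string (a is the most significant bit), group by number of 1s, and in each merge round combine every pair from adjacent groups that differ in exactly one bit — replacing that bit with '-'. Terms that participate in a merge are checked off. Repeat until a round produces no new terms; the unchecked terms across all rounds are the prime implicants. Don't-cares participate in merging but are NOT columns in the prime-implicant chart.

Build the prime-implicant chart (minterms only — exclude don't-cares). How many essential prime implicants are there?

3

size-2^0 implicants → 0001(✓)  0010(✓)  0011(✓)  0100  0111(✓)  1101(✓)  1111(✓)
size-2^1 implicants → -111  0-11  00-1  001-  11-1
Unchecked terms (primes): -111, 0-11, 00-1, 001-, 0100, 11-1
Minterm coverage:
  m2 ⊆ 001- [E]
  m4 ⊆ 0100 [E]
  m7 ⊆ -111,0-11
  m13 ⊆ 11-1 [E]
E = {001-, 0100, 11-1}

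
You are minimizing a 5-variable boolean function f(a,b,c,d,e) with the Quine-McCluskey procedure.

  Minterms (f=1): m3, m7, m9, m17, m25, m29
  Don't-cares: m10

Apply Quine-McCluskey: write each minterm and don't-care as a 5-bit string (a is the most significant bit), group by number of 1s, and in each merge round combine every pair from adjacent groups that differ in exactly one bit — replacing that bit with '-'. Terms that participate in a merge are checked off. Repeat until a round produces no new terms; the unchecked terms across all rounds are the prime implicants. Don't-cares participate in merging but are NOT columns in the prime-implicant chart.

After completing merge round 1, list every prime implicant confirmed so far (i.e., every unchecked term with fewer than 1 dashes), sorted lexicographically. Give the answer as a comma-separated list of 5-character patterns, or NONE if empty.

01010

[col 0] 00011*, 00111*, 01001*, 01010, 10001*, 11001*, 11101*
[col 1] -1001, 00-11, 1-001, 11-01
Prime implicants: -1001, 00-11, 01010, 1-001, 11-01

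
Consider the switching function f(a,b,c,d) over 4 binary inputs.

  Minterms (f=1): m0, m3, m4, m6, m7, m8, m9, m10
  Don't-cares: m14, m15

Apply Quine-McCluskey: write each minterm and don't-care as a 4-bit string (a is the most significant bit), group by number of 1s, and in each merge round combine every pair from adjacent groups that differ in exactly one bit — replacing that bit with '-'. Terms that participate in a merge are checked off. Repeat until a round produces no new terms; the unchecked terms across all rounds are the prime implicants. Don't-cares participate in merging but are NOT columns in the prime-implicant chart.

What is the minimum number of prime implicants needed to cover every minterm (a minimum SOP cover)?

[col 0] 0000*, 0011*, 0100*, 0110*, 0111*, 1000*, 1001*, 1010*, 1110*, 1111*
[col 1] -000, -110*, -111*, 0-00, 0-11, 01-0, 011-*, 1-10, 10-0, 100-, 111-*
[col 2] -11-
Prime implicants: -000, -11-, 0-00, 0-11, 01-0, 1-10, 10-0, 100-
PI chart (minterm → PIs covering it):
  0 | -000,0-00
  3 | 0-11  (sole → essential)
  4 | 0-00,01-0
  6 | -11-,01-0
  7 | -11-,0-11
  8 | -000,10-0,100-
  9 | 100-  (sole → essential)
  10 | 1-10,10-0
Essential prime implicants: 0-11, 100-
Petrick residual → -000, 01-0, 1-10
Minimum SOP uses 5 PIs: b'c'd' + a'cd + a'bd' + acd' + ab'c'

5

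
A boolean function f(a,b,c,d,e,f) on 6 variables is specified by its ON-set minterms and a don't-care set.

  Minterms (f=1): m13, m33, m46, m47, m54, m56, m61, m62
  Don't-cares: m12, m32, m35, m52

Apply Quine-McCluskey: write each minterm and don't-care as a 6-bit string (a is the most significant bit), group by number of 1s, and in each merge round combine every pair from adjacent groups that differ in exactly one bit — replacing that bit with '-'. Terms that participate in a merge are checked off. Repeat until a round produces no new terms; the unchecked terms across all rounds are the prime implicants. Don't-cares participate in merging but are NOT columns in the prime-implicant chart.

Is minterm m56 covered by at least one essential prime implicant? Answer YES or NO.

[col 0] 001100*, 001101*, 100000*, 100001*, 100011*, 101110*, 101111*, 110100*, 110110*, 111000, 111101, 111110*
[col 1] 00110-, 1-1110, 1000-1, 10000-, 10111-, 11-110, 1101-0
Prime implicants: 00110-, 1-1110, 1000-1, 10000-, 10111-, 11-110, 1101-0, 111000, 111101
PI chart (minterm → PIs covering it):
  13 | 00110-  (sole → essential)
  33 | 1000-1,10000-
  46 | 1-1110,10111-
  47 | 10111-  (sole → essential)
  54 | 11-110,1101-0
  56 | 111000  (sole → essential)
  61 | 111101  (sole → essential)
  62 | 1-1110,11-110
Essential prime implicants: 00110-, 10111-, 111000, 111101

YES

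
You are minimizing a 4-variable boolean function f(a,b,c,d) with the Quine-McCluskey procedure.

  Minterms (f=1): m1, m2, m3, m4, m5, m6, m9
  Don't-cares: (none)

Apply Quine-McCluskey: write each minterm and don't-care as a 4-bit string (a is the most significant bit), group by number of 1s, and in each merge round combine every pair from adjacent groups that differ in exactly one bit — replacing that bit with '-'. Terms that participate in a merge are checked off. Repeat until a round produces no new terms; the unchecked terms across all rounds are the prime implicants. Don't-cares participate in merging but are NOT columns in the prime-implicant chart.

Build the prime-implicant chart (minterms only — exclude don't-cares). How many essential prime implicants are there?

1

Round 0: 0001✓ 0010✓ 0011✓ 0100✓ 0101✓ 0110✓ 1001✓
Round 1: -001 0-01 0-10 00-1 001- 01-0 010-
PIs = {-001, 0-01, 0-10, 00-1, 001-, 01-0, 010-}
Coverage chart:
  m1: -001,0-01,00-1
  m2: 0-10,001-
  m3: 00-1,001-
  m4: 01-0,010-
  m5: 0-01,010-
  m6: 0-10,01-0
  m9: -001 ←essential
Essential: -001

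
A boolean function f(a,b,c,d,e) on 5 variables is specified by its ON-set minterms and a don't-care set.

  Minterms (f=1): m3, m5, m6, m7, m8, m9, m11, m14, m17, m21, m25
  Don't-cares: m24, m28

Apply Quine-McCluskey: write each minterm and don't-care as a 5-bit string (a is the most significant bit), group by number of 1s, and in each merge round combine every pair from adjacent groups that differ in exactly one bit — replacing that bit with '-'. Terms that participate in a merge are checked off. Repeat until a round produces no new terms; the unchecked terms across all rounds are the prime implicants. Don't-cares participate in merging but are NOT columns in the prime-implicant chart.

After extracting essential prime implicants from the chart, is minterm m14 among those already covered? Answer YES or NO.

YES

size-2^0 implicants → 00011(✓)  00101(✓)  00110(✓)  00111(✓)  01000(✓)  01001(✓)  01011(✓)  01110(✓)  10001(✓)  10101(✓)  11000(✓)  11001(✓)  11100(✓)
size-2^1 implicants → -0101  -1000(✓)  -1001(✓)  0-011  0-110  00-11  001-1  0011-  010-1  0100-(✓)  1-001  10-01  11-00  1100-(✓)
size-2^2 implicants → -100-
Unchecked terms (primes): -0101, -100-, 0-011, 0-110, 00-11, 001-1, 0011-, 010-1, 1-001, 10-01, 11-00
Minterm coverage:
  m3 ⊆ 0-011,00-11
  m5 ⊆ -0101,001-1
  m6 ⊆ 0-110,0011-
  m7 ⊆ 00-11,001-1,0011-
  m8 ⊆ -100- [E]
  m9 ⊆ -100-,010-1
  m11 ⊆ 0-011,010-1
  m14 ⊆ 0-110 [E]
  m17 ⊆ 1-001,10-01
  m21 ⊆ -0101,10-01
  m25 ⊆ -100-,1-001
E = {-100-, 0-110}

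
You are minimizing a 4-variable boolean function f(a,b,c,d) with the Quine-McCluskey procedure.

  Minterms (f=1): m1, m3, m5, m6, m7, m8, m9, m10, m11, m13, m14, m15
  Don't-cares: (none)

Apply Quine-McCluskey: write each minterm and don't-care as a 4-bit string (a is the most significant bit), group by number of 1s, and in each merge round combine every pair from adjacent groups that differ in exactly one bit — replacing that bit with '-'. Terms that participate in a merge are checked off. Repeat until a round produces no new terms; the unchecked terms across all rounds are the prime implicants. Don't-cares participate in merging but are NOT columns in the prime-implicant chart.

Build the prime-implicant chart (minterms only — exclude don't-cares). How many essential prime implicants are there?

3

size-2^0 implicants → 0001(✓)  0011(✓)  0101(✓)  0110(✓)  0111(✓)  1000(✓)  1001(✓)  1010(✓)  1011(✓)  1101(✓)  1110(✓)  1111(✓)
size-2^1 implicants → -001(✓)  -011(✓)  -101(✓)  -110(✓)  -111(✓)  0-01(✓)  0-11(✓)  00-1(✓)  01-1(✓)  011-(✓)  1-01(✓)  1-10(✓)  1-11(✓)  10-0(✓)  10-1(✓)  100-(✓)  101-(✓)  11-1(✓)  111-(✓)
size-2^2 implicants → --01(✓)  --11(✓)  -0-1(✓)  -1-1(✓)  -11-  0--1(✓)  1--1(✓)  1-1-  10--
size-2^3 implicants → ---1
Unchecked terms (primes): ---1, -11-, 1-1-, 10--
Minterm coverage:
  m1 ⊆ ---1 [E]
  m3 ⊆ ---1 [E]
  m5 ⊆ ---1 [E]
  m6 ⊆ -11- [E]
  m7 ⊆ ---1,-11-
  m8 ⊆ 10-- [E]
  m9 ⊆ ---1,10--
  m10 ⊆ 1-1-,10--
  m11 ⊆ ---1,1-1-,10--
  m13 ⊆ ---1 [E]
  m14 ⊆ -11-,1-1-
  m15 ⊆ ---1,-11-,1-1-
E = {---1, -11-, 10--}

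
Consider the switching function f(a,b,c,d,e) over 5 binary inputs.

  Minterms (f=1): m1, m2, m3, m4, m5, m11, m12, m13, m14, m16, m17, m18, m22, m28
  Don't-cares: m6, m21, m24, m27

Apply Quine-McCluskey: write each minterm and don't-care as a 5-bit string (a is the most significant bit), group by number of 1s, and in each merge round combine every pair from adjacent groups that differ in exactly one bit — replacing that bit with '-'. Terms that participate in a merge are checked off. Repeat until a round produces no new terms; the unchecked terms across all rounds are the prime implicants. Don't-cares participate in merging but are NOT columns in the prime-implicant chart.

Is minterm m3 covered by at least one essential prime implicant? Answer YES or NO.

Round 0: 00001✓ 00010✓ 00011✓ 00100✓ 00101✓ 00110✓ 01011✓ 01100✓ 01101✓ 01110✓ 10000✓ 10001✓ 10010✓ 10101✓ 10110✓ 11000✓ 11011✓ 11100✓
Round 1: -0001✓ -0010✓ -0101✓ -0110✓ -1011 -1100 0-011 0-100✓ 0-101✓ 0-110✓ 00-01✓ 00-10✓ 000-1 0001- 001-0✓ 0010-✓ 011-0✓ 0110-✓ 1-000 10-01✓ 10-10✓ 100-0 1000- 11-00
Round 2: -0-01 -0-10 0-1-0 0-10-
PIs = {-0-01, -0-10, -1011, -1100, 0-011, 0-1-0, 0-10-, 000-1, 0001-, 1-000, 100-0, 1000-, 11-00}
Coverage chart:
  m1: -0-01,000-1
  m2: -0-10,0001-
  m3: 0-011,000-1,0001-
  m4: 0-1-0,0-10-
  m5: -0-01,0-10-
  m11: -1011,0-011
  m12: -1100,0-1-0,0-10-
  m13: 0-10- ←essential
  m14: 0-1-0 ←essential
  m16: 1-000,100-0,1000-
  m17: -0-01,1000-
  m18: -0-10,100-0
  m22: -0-10 ←essential
  m28: -1100,11-00
Essential: -0-10, 0-1-0, 0-10-

NO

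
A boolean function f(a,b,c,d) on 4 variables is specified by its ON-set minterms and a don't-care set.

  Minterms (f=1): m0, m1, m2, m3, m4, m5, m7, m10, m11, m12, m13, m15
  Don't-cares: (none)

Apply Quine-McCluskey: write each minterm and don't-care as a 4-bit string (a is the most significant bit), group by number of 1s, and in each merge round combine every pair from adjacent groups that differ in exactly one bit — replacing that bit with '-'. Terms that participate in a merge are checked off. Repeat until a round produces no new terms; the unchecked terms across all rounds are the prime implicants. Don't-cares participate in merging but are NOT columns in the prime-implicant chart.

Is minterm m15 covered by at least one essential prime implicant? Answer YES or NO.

NO

[col 0] 0000*, 0001*, 0010*, 0011*, 0100*, 0101*, 0111*, 1010*, 1011*, 1100*, 1101*, 1111*
[col 1] -010*, -011*, -100*, -101*, -111*, 0-00*, 0-01*, 0-11*, 00-0*, 00-1*, 000-*, 001-*, 01-1*, 010-*, 1-11*, 101-*, 11-1*, 110-*
[col 2] --11, -01-, -1-1, -10-, 0--1, 0-0-, 00--
Prime implicants: --11, -01-, -1-1, -10-, 0--1, 0-0-, 00--
PI chart (minterm → PIs covering it):
  0 | 0-0-,00--
  1 | 0--1,0-0-,00--
  2 | -01-,00--
  3 | --11,-01-,0--1,00--
  4 | -10-,0-0-
  5 | -1-1,-10-,0--1,0-0-
  7 | --11,-1-1,0--1
  10 | -01-  (sole → essential)
  11 | --11,-01-
  12 | -10-  (sole → essential)
  13 | -1-1,-10-
  15 | --11,-1-1
Essential prime implicants: -01-, -10-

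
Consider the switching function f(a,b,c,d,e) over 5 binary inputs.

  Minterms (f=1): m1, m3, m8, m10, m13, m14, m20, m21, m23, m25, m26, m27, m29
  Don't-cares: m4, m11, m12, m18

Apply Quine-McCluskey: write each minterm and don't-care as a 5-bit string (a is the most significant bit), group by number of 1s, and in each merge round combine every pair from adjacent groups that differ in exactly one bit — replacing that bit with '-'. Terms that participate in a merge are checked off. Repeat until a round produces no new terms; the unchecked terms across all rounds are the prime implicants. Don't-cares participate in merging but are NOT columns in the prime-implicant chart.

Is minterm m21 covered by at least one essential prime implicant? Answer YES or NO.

size-2^0 implicants → 00001(✓)  00011(✓)  00100(✓)  01000(✓)  01010(✓)  01011(✓)  01100(✓)  01101(✓)  01110(✓)  10010(✓)  10100(✓)  10101(✓)  10111(✓)  11001(✓)  11010(✓)  11011(✓)  11101(✓)
size-2^1 implicants → -0100  -1010(✓)  -1011(✓)  -1101  0-011  0-100  000-1  01-00(✓)  01-10(✓)  010-0(✓)  0101-(✓)  011-0(✓)  0110-  1-010  1-101  101-1  1010-  11-01  110-1  1101-(✓)
size-2^2 implicants → -101-  01--0
Unchecked terms (primes): -0100, -101-, -1101, 0-011, 0-100, 000-1, 01--0, 0110-, 1-010, 1-101, 101-1, 1010-, 11-01, 110-1
Minterm coverage:
  m1 ⊆ 000-1 [E]
  m3 ⊆ 0-011,000-1
  m8 ⊆ 01--0 [E]
  m10 ⊆ -101-,01--0
  m13 ⊆ -1101,0110-
  m14 ⊆ 01--0 [E]
  m20 ⊆ -0100,1010-
  m21 ⊆ 1-101,101-1,1010-
  m23 ⊆ 101-1 [E]
  m25 ⊆ 11-01,110-1
  m26 ⊆ -101-,1-010
  m27 ⊆ -101-,110-1
  m29 ⊆ -1101,1-101,11-01
E = {000-1, 01--0, 101-1}

YES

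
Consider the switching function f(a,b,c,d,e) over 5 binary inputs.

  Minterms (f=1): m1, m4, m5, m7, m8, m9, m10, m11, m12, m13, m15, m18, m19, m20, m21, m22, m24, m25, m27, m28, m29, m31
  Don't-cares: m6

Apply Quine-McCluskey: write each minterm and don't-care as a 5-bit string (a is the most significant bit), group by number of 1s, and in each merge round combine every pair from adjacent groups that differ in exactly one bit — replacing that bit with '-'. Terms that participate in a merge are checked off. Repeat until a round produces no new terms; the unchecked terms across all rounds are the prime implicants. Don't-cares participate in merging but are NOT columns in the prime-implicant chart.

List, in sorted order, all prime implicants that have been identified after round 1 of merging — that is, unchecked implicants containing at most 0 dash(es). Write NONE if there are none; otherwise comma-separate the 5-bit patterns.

NONE

[col 0] 00001*, 00100*, 00101*, 00110*, 00111*, 01000*, 01001*, 01010*, 01011*, 01100*, 01101*, 01111*, 10010*, 10011*, 10100*, 10101*, 10110*, 11000*, 11001*, 11011*, 11100*, 11101*, 11111*
[col 1] -0100*, -0101*, -0110*, -1000*, -1001*, -1011*, -1100*, -1101*, -1111*, 0-001*, 0-100*, 0-101*, 0-111*, 00-01*, 001-0*, 001-1*, 0010-*, 0011-*, 01-00*, 01-01*, 01-11*, 010-0*, 010-1*, 0100-*, 0101-*, 011-1*, 0110-*, 1-011, 1-100*, 1-101*, 10-10, 1001-, 101-0*, 1010-*, 11-00*, 11-01*, 11-11*, 110-1*, 1100-*, 111-1*, 1110-*
[col 2] --100*, --101*, -01-0, -010-*, -1-00*, -1-01*, -1-11*, -10-1*, -100-*, -11-1*, -110-*, 0--01, 0-1-1, 0-10-*, 001--, 01--1*, 01-0-*, 010--, 1-10-*, 11--1*, 11-0-*
[col 3] --10-, -1--1, -1-0-
Prime implicants: --10-, -01-0, -1--1, -1-0-, 0--01, 0-1-1, 001--, 010--, 1-011, 10-10, 1001-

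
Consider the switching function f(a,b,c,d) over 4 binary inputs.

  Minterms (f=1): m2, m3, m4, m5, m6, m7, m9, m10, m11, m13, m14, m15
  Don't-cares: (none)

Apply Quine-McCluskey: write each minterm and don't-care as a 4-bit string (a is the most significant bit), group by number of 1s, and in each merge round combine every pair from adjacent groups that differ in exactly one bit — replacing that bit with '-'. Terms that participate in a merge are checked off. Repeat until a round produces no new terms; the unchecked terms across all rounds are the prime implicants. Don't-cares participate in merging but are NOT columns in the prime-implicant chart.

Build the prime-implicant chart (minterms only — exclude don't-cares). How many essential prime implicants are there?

Round 0: 0010✓ 0011✓ 0100✓ 0101✓ 0110✓ 0111✓ 1001✓ 1010✓ 1011✓ 1101✓ 1110✓ 1111✓
Round 1: -010✓ -011✓ -101✓ -110✓ -111✓ 0-10✓ 0-11✓ 001-✓ 01-0✓ 01-1✓ 010-✓ 011-✓ 1-01✓ 1-10✓ 1-11✓ 10-1✓ 101-✓ 11-1✓ 111-✓
Round 2: --10✓ --11✓ -01-✓ -1-1 -11-✓ 0-1-✓ 01-- 1--1 1-1-✓
Round 3: --1-
PIs = {--1-, -1-1, 01--, 1--1}
Coverage chart:
  m2: --1- ←essential
  m3: --1- ←essential
  m4: 01-- ←essential
  m5: -1-1,01--
  m6: --1-,01--
  m7: --1-,-1-1,01--
  m9: 1--1 ←essential
  m10: --1- ←essential
  m11: --1-,1--1
  m13: -1-1,1--1
  m14: --1- ←essential
  m15: --1-,-1-1,1--1
Essential: --1-, 01--, 1--1

3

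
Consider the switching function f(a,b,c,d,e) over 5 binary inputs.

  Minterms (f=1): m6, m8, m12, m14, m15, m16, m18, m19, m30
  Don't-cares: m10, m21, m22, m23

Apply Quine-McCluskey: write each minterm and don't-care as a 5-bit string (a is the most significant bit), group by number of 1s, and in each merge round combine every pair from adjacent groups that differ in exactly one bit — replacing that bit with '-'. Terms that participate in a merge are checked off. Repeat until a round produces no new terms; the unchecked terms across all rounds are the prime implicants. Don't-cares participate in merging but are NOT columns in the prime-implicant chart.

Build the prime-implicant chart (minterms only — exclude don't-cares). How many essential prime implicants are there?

5

Round 0: 00110✓ 01000✓ 01010✓ 01100✓ 01110✓ 01111✓ 10000✓ 10010✓ 10011✓ 10101✓ 10110✓ 10111✓ 11110✓
Round 1: -0110✓ -1110✓ 0-110✓ 01-00✓ 01-10✓ 010-0✓ 011-0✓ 0111- 1-110✓ 10-10✓ 10-11✓ 100-0 1001-✓ 101-1 1011-✓
Round 2: --110 01--0 10-1-
PIs = {--110, 01--0, 0111-, 10-1-, 100-0, 101-1}
Coverage chart:
  m6: --110 ←essential
  m8: 01--0 ←essential
  m12: 01--0 ←essential
  m14: --110,01--0,0111-
  m15: 0111- ←essential
  m16: 100-0 ←essential
  m18: 10-1-,100-0
  m19: 10-1- ←essential
  m30: --110 ←essential
Essential: --110, 01--0, 0111-, 10-1-, 100-0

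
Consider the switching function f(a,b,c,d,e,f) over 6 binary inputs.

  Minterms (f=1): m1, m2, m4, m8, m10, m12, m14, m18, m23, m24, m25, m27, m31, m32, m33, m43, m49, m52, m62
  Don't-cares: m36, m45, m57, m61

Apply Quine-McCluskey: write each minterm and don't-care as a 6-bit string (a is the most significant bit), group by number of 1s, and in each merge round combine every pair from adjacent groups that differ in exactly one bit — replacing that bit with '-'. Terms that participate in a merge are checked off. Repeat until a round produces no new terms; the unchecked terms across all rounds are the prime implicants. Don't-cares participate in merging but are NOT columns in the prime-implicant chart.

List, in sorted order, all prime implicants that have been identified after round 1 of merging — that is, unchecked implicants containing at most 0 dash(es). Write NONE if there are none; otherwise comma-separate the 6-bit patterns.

size-2^0 implicants → 000001(✓)  000010(✓)  000100(✓)  001000(✓)  001010(✓)  001100(✓)  001110(✓)  010010(✓)  010111(✓)  011000(✓)  011001(✓)  011011(✓)  011111(✓)  100000(✓)  100001(✓)  100100(✓)  101011  101101(✓)  110001(✓)  110100(✓)  111001(✓)  111101(✓)  111110
size-2^1 implicants → -00001  -00100  -11001  0-0010  0-1000  00-010  00-100  001-00(✓)  001-10(✓)  0010-0(✓)  0011-0(✓)  01-111  011-11  0110-1  01100-  1-0001  1-0100  1-1101  100-00  10000-  11-001  111-01
size-2^2 implicants → 001--0
Unchecked terms (primes): -00001, -00100, -11001, 0-0010, 0-1000, 00-010, 00-100, 001--0, 01-111, 011-11, 0110-1, 01100-, 1-0001, 1-0100, 1-1101, 100-00, 10000-, 101011, 11-001, 111-01, 111110

101011, 111110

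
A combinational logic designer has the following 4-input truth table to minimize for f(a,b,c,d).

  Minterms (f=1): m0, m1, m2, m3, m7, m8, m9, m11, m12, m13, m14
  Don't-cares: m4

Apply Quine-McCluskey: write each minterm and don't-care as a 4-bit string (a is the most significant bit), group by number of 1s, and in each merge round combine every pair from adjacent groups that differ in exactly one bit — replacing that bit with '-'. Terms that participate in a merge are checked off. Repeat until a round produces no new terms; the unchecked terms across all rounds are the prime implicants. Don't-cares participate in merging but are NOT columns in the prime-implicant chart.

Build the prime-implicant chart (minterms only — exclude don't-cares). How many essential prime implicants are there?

Round 0: 0000✓ 0001✓ 0010✓ 0011✓ 0100✓ 0111✓ 1000✓ 1001✓ 1011✓ 1100✓ 1101✓ 1110✓
Round 1: -000✓ -001✓ -011✓ -100✓ 0-00✓ 0-11 00-0✓ 00-1✓ 000-✓ 001-✓ 1-00✓ 1-01✓ 10-1✓ 100-✓ 11-0 110-✓
Round 2: --00 -0-1 -00- 00-- 1-0-
PIs = {--00, -0-1, -00-, 0-11, 00--, 1-0-, 11-0}
Coverage chart:
  m0: --00,-00-,00--
  m1: -0-1,-00-,00--
  m2: 00-- ←essential
  m3: -0-1,0-11,00--
  m7: 0-11 ←essential
  m8: --00,-00-,1-0-
  m9: -0-1,-00-,1-0-
  m11: -0-1 ←essential
  m12: --00,1-0-,11-0
  m13: 1-0- ←essential
  m14: 11-0 ←essential
Essential: -0-1, 0-11, 00--, 1-0-, 11-0

5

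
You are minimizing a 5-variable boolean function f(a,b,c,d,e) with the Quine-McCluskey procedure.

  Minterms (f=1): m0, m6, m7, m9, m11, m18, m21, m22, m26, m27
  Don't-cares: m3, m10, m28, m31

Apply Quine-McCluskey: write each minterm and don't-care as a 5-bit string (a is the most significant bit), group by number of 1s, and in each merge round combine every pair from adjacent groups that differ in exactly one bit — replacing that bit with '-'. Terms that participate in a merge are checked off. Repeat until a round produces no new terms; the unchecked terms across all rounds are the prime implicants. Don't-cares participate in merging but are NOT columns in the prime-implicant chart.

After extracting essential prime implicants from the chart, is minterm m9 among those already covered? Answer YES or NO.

size-2^0 implicants → 00000  00011(✓)  00110(✓)  00111(✓)  01001(✓)  01010(✓)  01011(✓)  10010(✓)  10101  10110(✓)  11010(✓)  11011(✓)  11100  11111(✓)
size-2^1 implicants → -0110  -1010(✓)  -1011(✓)  0-011  00-11  0011-  010-1  0101-(✓)  1-010  10-10  11-11  1101-(✓)
size-2^2 implicants → -101-
Unchecked terms (primes): -0110, -101-, 0-011, 00-11, 00000, 0011-, 010-1, 1-010, 10-10, 10101, 11-11, 11100
Minterm coverage:
  m0 ⊆ 00000 [E]
  m6 ⊆ -0110,0011-
  m7 ⊆ 00-11,0011-
  m9 ⊆ 010-1 [E]
  m11 ⊆ -101-,0-011,010-1
  m18 ⊆ 1-010,10-10
  m21 ⊆ 10101 [E]
  m22 ⊆ -0110,10-10
  m26 ⊆ -101-,1-010
  m27 ⊆ -101-,11-11
E = {00000, 010-1, 10101}

YES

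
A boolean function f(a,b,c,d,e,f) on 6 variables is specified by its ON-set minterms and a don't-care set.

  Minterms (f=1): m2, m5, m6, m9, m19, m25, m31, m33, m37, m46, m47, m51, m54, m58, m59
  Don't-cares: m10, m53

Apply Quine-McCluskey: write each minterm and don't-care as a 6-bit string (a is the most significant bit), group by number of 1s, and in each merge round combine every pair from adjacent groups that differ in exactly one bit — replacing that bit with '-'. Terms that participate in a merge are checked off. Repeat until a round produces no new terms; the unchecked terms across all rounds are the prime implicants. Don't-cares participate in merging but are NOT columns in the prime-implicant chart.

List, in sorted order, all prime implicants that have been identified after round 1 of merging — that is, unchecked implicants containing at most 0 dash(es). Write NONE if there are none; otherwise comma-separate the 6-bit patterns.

[col 0] 000010*, 000101*, 000110*, 001001*, 001010*, 010011*, 011001*, 011111, 100001*, 100101*, 101110*, 101111*, 110011*, 110101*, 110110, 111010*, 111011*
[col 1] -00101, -10011, 0-1001, 00-010, 000-10, 1-0101, 100-01, 10111-, 11-011, 11101-
Prime implicants: -00101, -10011, 0-1001, 00-010, 000-10, 011111, 1-0101, 100-01, 10111-, 11-011, 110110, 11101-

011111, 110110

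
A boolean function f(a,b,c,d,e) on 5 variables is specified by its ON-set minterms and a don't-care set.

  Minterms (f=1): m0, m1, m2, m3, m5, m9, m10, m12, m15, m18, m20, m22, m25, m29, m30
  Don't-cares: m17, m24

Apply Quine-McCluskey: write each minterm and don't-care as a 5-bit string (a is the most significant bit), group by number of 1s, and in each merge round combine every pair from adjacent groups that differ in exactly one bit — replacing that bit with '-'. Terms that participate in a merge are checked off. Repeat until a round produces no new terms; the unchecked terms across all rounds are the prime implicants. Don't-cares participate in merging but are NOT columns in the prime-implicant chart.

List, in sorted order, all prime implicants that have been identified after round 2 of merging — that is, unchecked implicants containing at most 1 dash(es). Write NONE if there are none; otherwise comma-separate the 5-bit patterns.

-0010, 0-010, 00-01, 01100, 01111, 1-110, 10-10, 101-0, 11-01, 1100-

Round 0: 00000✓ 00001✓ 00010✓ 00011✓ 00101✓ 01001✓ 01010✓ 01100 01111 10001✓ 10010✓ 10100✓ 10110✓ 11000✓ 11001✓ 11101✓ 11110✓
Round 1: -0001✓ -0010 -1001✓ 0-001✓ 0-010 00-01 000-0✓ 000-1✓ 0000-✓ 0001-✓ 1-001✓ 1-110 10-10 101-0 11-01 1100-
Round 2: --001 000--
PIs = {--001, -0010, 0-010, 00-01, 000--, 01100, 01111, 1-110, 10-10, 101-0, 11-01, 1100-}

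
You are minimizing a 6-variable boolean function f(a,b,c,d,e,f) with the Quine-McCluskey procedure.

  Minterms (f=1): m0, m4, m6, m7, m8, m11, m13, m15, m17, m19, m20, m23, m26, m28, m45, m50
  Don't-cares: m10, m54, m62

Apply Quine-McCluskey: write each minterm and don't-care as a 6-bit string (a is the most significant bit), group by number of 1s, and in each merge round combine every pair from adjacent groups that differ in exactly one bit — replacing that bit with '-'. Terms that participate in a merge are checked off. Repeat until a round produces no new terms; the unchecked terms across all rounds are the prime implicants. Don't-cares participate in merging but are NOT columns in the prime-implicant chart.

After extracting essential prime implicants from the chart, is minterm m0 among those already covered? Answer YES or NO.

Round 0: 000000✓ 000100✓ 000110✓ 000111✓ 001000✓ 001010✓ 001011✓ 001101✓ 001111✓ 010001✓ 010011✓ 010100✓ 010111✓ 011010✓ 011100✓ 101101✓ 110010✓ 110110✓ 111110✓
Round 1: -01101 0-0100 0-0111 0-1010 00-000 00-111 000-00 0001-0 00011- 001-11 0010-0 00101- 0011-1 01-100 010-11 0100-1 11-110 110-10
PIs = {-01101, 0-0100, 0-0111, 0-1010, 00-000, 00-111, 000-00, 0001-0, 00011-, 001-11, 0010-0, 00101-, 0011-1, 01-100, 010-11, 0100-1, 11-110, 110-10}
Coverage chart:
  m0: 00-000,000-00
  m4: 0-0100,000-00,0001-0
  m6: 0001-0,00011-
  m7: 0-0111,00-111,00011-
  m8: 00-000,0010-0
  m11: 001-11,00101-
  m13: -01101,0011-1
  m15: 00-111,001-11,0011-1
  m17: 0100-1 ←essential
  m19: 010-11,0100-1
  m20: 0-0100,01-100
  m23: 0-0111,010-11
  m26: 0-1010 ←essential
  m28: 01-100 ←essential
  m45: -01101 ←essential
  m50: 110-10 ←essential
Essential: -01101, 0-1010, 01-100, 0100-1, 110-10

NO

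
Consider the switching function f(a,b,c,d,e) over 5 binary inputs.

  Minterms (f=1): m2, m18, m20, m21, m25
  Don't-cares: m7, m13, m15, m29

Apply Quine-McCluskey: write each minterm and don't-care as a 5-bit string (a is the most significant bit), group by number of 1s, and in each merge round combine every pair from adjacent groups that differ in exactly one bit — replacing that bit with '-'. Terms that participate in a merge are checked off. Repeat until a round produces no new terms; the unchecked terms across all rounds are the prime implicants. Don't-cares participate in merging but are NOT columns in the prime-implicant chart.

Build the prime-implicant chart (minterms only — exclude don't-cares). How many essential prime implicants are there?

3

Round 0: 00010✓ 00111✓ 01101✓ 01111✓ 10010✓ 10100✓ 10101✓ 11001✓ 11101✓
Round 1: -0010 -1101 0-111 011-1 1-101 1010- 11-01
PIs = {-0010, -1101, 0-111, 011-1, 1-101, 1010-, 11-01}
Coverage chart:
  m2: -0010 ←essential
  m18: -0010 ←essential
  m20: 1010- ←essential
  m21: 1-101,1010-
  m25: 11-01 ←essential
Essential: -0010, 1010-, 11-01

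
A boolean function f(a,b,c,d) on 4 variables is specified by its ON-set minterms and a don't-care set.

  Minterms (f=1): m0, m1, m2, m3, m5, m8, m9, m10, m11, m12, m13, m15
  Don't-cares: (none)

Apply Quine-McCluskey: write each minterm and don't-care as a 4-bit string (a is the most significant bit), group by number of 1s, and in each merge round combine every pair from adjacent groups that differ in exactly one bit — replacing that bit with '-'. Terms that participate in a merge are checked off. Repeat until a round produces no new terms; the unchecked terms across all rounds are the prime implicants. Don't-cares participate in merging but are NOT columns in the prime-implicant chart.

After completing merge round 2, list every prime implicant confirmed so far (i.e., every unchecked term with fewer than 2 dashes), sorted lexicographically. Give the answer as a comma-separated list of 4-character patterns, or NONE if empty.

[col 0] 0000*, 0001*, 0010*, 0011*, 0101*, 1000*, 1001*, 1010*, 1011*, 1100*, 1101*, 1111*
[col 1] -000*, -001*, -010*, -011*, -101*, 0-01*, 00-0*, 00-1*, 000-*, 001-*, 1-00*, 1-01*, 1-11*, 10-0*, 10-1*, 100-*, 101-*, 11-1*, 110-*
[col 2] --01, -0-0*, -0-1*, -00-*, -01-*, 00--*, 1--1, 1-0-, 10--*
[col 3] -0--
Prime implicants: --01, -0--, 1--1, 1-0-

NONE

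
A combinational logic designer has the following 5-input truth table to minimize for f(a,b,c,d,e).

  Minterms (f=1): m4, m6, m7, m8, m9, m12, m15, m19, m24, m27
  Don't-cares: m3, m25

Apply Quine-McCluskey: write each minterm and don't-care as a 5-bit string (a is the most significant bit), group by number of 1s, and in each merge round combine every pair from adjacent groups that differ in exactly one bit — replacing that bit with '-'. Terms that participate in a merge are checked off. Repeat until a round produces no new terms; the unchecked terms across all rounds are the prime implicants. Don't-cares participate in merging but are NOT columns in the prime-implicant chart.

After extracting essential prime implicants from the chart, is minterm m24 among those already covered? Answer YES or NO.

Round 0: 00011✓ 00100✓ 00110✓ 00111✓ 01000✓ 01001✓ 01100✓ 01111✓ 10011✓ 11000✓ 11001✓ 11011✓
Round 1: -0011 -1000✓ -1001✓ 0-100 0-111 00-11 001-0 0011- 01-00 0100-✓ 1-011 110-1 1100-✓
Round 2: -100-
PIs = {-0011, -100-, 0-100, 0-111, 00-11, 001-0, 0011-, 01-00, 1-011, 110-1}
Coverage chart:
  m4: 0-100,001-0
  m6: 001-0,0011-
  m7: 0-111,00-11,0011-
  m8: -100-,01-00
  m9: -100- ←essential
  m12: 0-100,01-00
  m15: 0-111 ←essential
  m19: -0011,1-011
  m24: -100- ←essential
  m27: 1-011,110-1
Essential: -100-, 0-111

YES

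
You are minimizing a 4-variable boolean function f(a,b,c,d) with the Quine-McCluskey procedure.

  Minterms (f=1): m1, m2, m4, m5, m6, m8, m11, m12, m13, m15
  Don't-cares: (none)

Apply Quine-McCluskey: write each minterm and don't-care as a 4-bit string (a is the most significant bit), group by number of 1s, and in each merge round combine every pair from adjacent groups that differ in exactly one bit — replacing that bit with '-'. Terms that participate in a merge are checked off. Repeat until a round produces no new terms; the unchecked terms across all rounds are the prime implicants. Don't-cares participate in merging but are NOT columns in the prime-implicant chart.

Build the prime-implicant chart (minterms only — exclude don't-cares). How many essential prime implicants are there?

4

size-2^0 implicants → 0001(✓)  0010(✓)  0100(✓)  0101(✓)  0110(✓)  1000(✓)  1011(✓)  1100(✓)  1101(✓)  1111(✓)
size-2^1 implicants → -100(✓)  -101(✓)  0-01  0-10  01-0  010-(✓)  1-00  1-11  11-1  110-(✓)
size-2^2 implicants → -10-
Unchecked terms (primes): -10-, 0-01, 0-10, 01-0, 1-00, 1-11, 11-1
Minterm coverage:
  m1 ⊆ 0-01 [E]
  m2 ⊆ 0-10 [E]
  m4 ⊆ -10-,01-0
  m5 ⊆ -10-,0-01
  m6 ⊆ 0-10,01-0
  m8 ⊆ 1-00 [E]
  m11 ⊆ 1-11 [E]
  m12 ⊆ -10-,1-00
  m13 ⊆ -10-,11-1
  m15 ⊆ 1-11,11-1
E = {0-01, 0-10, 1-00, 1-11}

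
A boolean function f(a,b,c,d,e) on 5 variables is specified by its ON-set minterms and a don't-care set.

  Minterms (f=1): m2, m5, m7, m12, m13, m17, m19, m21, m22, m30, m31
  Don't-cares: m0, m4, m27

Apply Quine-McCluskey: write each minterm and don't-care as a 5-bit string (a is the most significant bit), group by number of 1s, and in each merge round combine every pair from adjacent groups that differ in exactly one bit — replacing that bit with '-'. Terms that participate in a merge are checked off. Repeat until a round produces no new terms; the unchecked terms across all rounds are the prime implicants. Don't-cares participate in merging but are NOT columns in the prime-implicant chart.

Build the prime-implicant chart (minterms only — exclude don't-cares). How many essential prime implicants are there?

4

size-2^0 implicants → 00000(✓)  00010(✓)  00100(✓)  00101(✓)  00111(✓)  01100(✓)  01101(✓)  10001(✓)  10011(✓)  10101(✓)  10110(✓)  11011(✓)  11110(✓)  11111(✓)
size-2^1 implicants → -0101  0-100(✓)  0-101(✓)  00-00  000-0  001-1  0010-(✓)  0110-(✓)  1-011  1-110  10-01  100-1  11-11  1111-
size-2^2 implicants → 0-10-
Unchecked terms (primes): -0101, 0-10-, 00-00, 000-0, 001-1, 1-011, 1-110, 10-01, 100-1, 11-11, 1111-
Minterm coverage:
  m2 ⊆ 000-0 [E]
  m5 ⊆ -0101,0-10-,001-1
  m7 ⊆ 001-1 [E]
  m12 ⊆ 0-10- [E]
  m13 ⊆ 0-10- [E]
  m17 ⊆ 10-01,100-1
  m19 ⊆ 1-011,100-1
  m21 ⊆ -0101,10-01
  m22 ⊆ 1-110 [E]
  m30 ⊆ 1-110,1111-
  m31 ⊆ 11-11,1111-
E = {0-10-, 000-0, 001-1, 1-110}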